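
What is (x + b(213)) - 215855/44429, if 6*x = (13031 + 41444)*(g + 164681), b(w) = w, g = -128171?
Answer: 14727350828397/44429 ≈ 3.3148e+8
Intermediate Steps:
x = 331480375 (x = ((13031 + 41444)*(-128171 + 164681))/6 = (54475*36510)/6 = (⅙)*1988882250 = 331480375)
(x + b(213)) - 215855/44429 = (331480375 + 213) - 215855/44429 = 331480588 - 215855*1/44429 = 331480588 - 215855/44429 = 14727350828397/44429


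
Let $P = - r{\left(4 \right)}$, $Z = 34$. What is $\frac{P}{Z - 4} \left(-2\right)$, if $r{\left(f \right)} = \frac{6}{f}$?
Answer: $\frac{1}{10} \approx 0.1$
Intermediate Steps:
$P = - \frac{3}{2}$ ($P = - \frac{6}{4} = \left(-1\right) \frac{3}{2} = - \frac{3}{2} \approx -1.5$)
$\frac{P}{Z - 4} \left(-2\right) = - \frac{3}{2 \left(34 - 4\right)} \left(-2\right) = - \frac{3}{2 \cdot 30} \left(-2\right) = \left(- \frac{3}{2}\right) \frac{1}{30} \left(-2\right) = \left(- \frac{1}{20}\right) \left(-2\right) = \frac{1}{10}$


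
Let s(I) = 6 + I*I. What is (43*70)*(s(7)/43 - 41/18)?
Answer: -27055/9 ≈ -3006.1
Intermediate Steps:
s(I) = 6 + I**2
(43*70)*(s(7)/43 - 41/18) = (43*70)*((6 + 7**2)/43 - 41/18) = 3010*((6 + 49)*(1/43) - 41*1/18) = 3010*(55*(1/43) - 41/18) = 3010*(55/43 - 41/18) = 3010*(-773/774) = -27055/9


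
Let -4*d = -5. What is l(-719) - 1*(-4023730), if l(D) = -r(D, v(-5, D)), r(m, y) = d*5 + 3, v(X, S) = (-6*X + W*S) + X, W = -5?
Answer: 16094883/4 ≈ 4.0237e+6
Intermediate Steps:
d = 5/4 (d = -¼*(-5) = 5/4 ≈ 1.2500)
v(X, S) = -5*S - 5*X (v(X, S) = (-6*X - 5*S) + X = -5*S - 5*X)
r(m, y) = 37/4 (r(m, y) = (5/4)*5 + 3 = 25/4 + 3 = 37/4)
l(D) = -37/4 (l(D) = -1*37/4 = -37/4)
l(-719) - 1*(-4023730) = -37/4 - 1*(-4023730) = -37/4 + 4023730 = 16094883/4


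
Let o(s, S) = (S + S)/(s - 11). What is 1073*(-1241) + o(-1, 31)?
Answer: -7989589/6 ≈ -1.3316e+6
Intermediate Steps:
o(s, S) = 2*S/(-11 + s) (o(s, S) = (2*S)/(-11 + s) = 2*S/(-11 + s))
1073*(-1241) + o(-1, 31) = 1073*(-1241) + 2*31/(-11 - 1) = -1331593 + 2*31/(-12) = -1331593 + 2*31*(-1/12) = -1331593 - 31/6 = -7989589/6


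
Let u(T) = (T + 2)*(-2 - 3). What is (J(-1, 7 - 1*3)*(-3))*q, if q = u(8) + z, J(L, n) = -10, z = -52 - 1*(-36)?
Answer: -1980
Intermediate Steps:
u(T) = -10 - 5*T (u(T) = (2 + T)*(-5) = -10 - 5*T)
z = -16 (z = -52 + 36 = -16)
q = -66 (q = (-10 - 5*8) - 16 = (-10 - 40) - 16 = -50 - 16 = -66)
(J(-1, 7 - 1*3)*(-3))*q = -10*(-3)*(-66) = 30*(-66) = -1980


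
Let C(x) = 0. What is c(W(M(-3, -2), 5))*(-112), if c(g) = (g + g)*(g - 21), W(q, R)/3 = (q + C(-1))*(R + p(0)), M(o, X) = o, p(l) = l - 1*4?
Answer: -60480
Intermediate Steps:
p(l) = -4 + l (p(l) = l - 4 = -4 + l)
W(q, R) = 3*q*(-4 + R) (W(q, R) = 3*((q + 0)*(R + (-4 + 0))) = 3*(q*(R - 4)) = 3*(q*(-4 + R)) = 3*q*(-4 + R))
c(g) = 2*g*(-21 + g) (c(g) = (2*g)*(-21 + g) = 2*g*(-21 + g))
c(W(M(-3, -2), 5))*(-112) = (2*(3*(-3)*(-4 + 5))*(-21 + 3*(-3)*(-4 + 5)))*(-112) = (2*(3*(-3)*1)*(-21 + 3*(-3)*1))*(-112) = (2*(-9)*(-21 - 9))*(-112) = (2*(-9)*(-30))*(-112) = 540*(-112) = -60480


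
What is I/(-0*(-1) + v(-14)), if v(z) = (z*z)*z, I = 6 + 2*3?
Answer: -3/686 ≈ -0.0043732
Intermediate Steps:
I = 12 (I = 6 + 6 = 12)
v(z) = z**3 (v(z) = z**2*z = z**3)
I/(-0*(-1) + v(-14)) = 12/(-0*(-1) + (-14)**3) = 12/(-8*0 - 2744) = 12/(0 - 2744) = 12/(-2744) = -1/2744*12 = -3/686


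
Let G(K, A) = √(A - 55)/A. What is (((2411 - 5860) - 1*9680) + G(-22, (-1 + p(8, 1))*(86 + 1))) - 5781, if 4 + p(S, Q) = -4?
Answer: -18910 - I*√838/783 ≈ -18910.0 - 0.036971*I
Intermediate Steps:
p(S, Q) = -8 (p(S, Q) = -4 - 4 = -8)
G(K, A) = √(-55 + A)/A
(((2411 - 5860) - 1*9680) + G(-22, (-1 + p(8, 1))*(86 + 1))) - 5781 = (((2411 - 5860) - 1*9680) + √(-55 + (-1 - 8)*(86 + 1))/(((-1 - 8)*(86 + 1)))) - 5781 = ((-3449 - 9680) + √(-55 - 9*87)/((-9*87))) - 5781 = (-13129 + √(-55 - 783)/(-783)) - 5781 = (-13129 - I*√838/783) - 5781 = -18910 - I*√838/783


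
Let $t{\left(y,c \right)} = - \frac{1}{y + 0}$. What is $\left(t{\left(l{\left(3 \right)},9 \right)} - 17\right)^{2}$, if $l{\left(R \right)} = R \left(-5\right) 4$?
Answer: $\frac{1038361}{3600} \approx 288.43$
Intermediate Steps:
$l{\left(R \right)} = - 20 R$ ($l{\left(R \right)} = - 5 R 4 = - 20 R$)
$t{\left(y,c \right)} = - \frac{1}{y}$
$\left(t{\left(l{\left(3 \right)},9 \right)} - 17\right)^{2} = \left(- \frac{1}{\left(-20\right) 3} - 17\right)^{2} = \left(- \frac{1}{-60} - 17\right)^{2} = \left(\left(-1\right) \left(- \frac{1}{60}\right) - 17\right)^{2} = \left(\frac{1}{60} - 17\right)^{2} = \left(- \frac{1019}{60}\right)^{2} = \frac{1038361}{3600}$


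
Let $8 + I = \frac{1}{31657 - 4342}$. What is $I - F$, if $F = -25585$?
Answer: $\frac{698635756}{27315} \approx 25577.0$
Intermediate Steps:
$I = - \frac{218519}{27315}$ ($I = -8 + \frac{1}{31657 - 4342} = -8 + \frac{1}{27315} = - \frac{218519}{27315} \approx -8.0$)
$I - F = - \frac{218519}{27315} - -25585 = - \frac{218519}{27315} + 25585 = \frac{698635756}{27315}$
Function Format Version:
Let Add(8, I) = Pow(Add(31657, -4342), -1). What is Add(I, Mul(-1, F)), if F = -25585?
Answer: Rational(698635756, 27315) ≈ 25577.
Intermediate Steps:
I = Rational(-218519, 27315) (I = Add(-8, Pow(Add(31657, -4342), -1)) = Add(-8, Pow(27315, -1)) = Add(-8, Rational(1, 27315)) = Rational(-218519, 27315) ≈ -8.0000)
Add(I, Mul(-1, F)) = Add(Rational(-218519, 27315), Mul(-1, -25585)) = Add(Rational(-218519, 27315), 25585) = Rational(698635756, 27315)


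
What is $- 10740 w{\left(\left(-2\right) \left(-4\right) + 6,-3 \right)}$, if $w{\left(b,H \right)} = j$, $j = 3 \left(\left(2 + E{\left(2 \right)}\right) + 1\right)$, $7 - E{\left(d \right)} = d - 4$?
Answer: $-386640$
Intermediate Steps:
$E{\left(d \right)} = 11 - d$ ($E{\left(d \right)} = 7 - \left(d - 4\right) = 7 - \left(-4 + d\right) = 11 - d$)
$j = 36$ ($j = 3 \left(\left(2 + \left(11 - 2\right)\right) + 1\right) = 3 \left(\left(2 + 9\right) + 1\right) = 3 \left(11 + 1\right) = 3 \cdot 12 = 36$)
$w{\left(b,H \right)} = 36$
$- 10740 w{\left(\left(-2\right) \left(-4\right) + 6,-3 \right)} = \left(-10740\right) 36 = -386640$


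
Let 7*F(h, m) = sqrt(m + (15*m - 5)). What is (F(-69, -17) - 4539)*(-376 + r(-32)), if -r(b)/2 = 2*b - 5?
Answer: 1080282 - 34*I*sqrt(277) ≈ 1.0803e+6 - 565.87*I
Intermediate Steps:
r(b) = 10 - 4*b (r(b) = -2*(2*b - 5) = -2*(-5 + 2*b) = 10 - 4*b)
F(h, m) = sqrt(-5 + 16*m)/7 (F(h, m) = sqrt(m + (15*m - 5))/7 = sqrt(m + (-5 + 15*m))/7 = sqrt(-5 + 16*m)/7)
(F(-69, -17) - 4539)*(-376 + r(-32)) = (sqrt(-5 + 16*(-17))/7 - 4539)*(-376 + (10 - 4*(-32))) = (sqrt(-5 - 272)/7 - 4539)*(-376 + (10 + 128)) = (sqrt(-277)/7 - 4539)*(-376 + 138) = ((I*sqrt(277))/7 - 4539)*(-238) = (I*sqrt(277)/7 - 4539)*(-238) = (-4539 + I*sqrt(277)/7)*(-238) = 1080282 - 34*I*sqrt(277)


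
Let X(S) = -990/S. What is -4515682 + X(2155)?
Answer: -1946259140/431 ≈ -4.5157e+6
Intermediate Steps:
-4515682 + X(2155) = -4515682 - 990/2155 = -4515682 - 990*1/2155 = -4515682 - 198/431 = -1946259140/431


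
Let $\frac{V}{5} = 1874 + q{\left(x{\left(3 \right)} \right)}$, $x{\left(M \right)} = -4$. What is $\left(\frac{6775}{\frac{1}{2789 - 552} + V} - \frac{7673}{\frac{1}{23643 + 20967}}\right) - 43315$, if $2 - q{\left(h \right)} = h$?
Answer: $- \frac{7198570008671170}{21027801} \approx -3.4234 \cdot 10^{8}$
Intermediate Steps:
$q{\left(h \right)} = 2 - h$
$V = 9400$ ($V = 5 \left(1874 + \left(2 - -4\right)\right) = 5 \left(1874 + \left(2 + 4\right)\right) = 5 \left(1874 + 6\right) = 5 \cdot 1880 = 9400$)
$\left(\frac{6775}{\frac{1}{2789 - 552} + V} - \frac{7673}{\frac{1}{23643 + 20967}}\right) - 43315 = \left(\frac{6775}{\frac{1}{2789 - 552} + 9400} - \frac{7673}{\frac{1}{23643 + 20967}}\right) - 43315 = \left(\frac{6775}{\frac{1}{2237} + 9400} - \frac{7673}{\frac{1}{44610}}\right) - 43315 = \left(\frac{6775}{\frac{1}{2237} + 9400} - 7673 \frac{1}{\frac{1}{44610}}\right) - 43315 = \left(\frac{6775}{\frac{21027801}{2237}} - 342292530\right) - 43315 = \left(6775 \cdot \frac{2237}{21027801} - 342292530\right) - 43315 = \left(\frac{15155675}{21027801} - 342292530\right) - 43315 = - \frac{7197659189470855}{21027801} - 43315 = - \frac{7198570008671170}{21027801}$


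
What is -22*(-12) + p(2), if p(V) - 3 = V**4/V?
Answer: 275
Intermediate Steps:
p(V) = 3 + V**3 (p(V) = 3 + V**4/V = 3 + V**3)
-22*(-12) + p(2) = -22*(-12) + (3 + 2**3) = 264 + (3 + 8) = 264 + 11 = 275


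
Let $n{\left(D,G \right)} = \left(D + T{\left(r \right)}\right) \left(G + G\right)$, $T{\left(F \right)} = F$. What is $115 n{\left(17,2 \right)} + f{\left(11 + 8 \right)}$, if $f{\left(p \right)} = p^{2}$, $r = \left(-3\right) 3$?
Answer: $4041$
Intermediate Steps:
$r = -9$
$n{\left(D,G \right)} = 2 G \left(-9 + D\right)$ ($n{\left(D,G \right)} = \left(D - 9\right) \left(G + G\right) = \left(-9 + D\right) 2 G = 2 G \left(-9 + D\right)$)
$115 n{\left(17,2 \right)} + f{\left(11 + 8 \right)} = 115 \cdot 2 \cdot 2 \left(-9 + 17\right) + \left(11 + 8\right)^{2} = 115 \cdot 2 \cdot 2 \cdot 8 + 19^{2} = 115 \cdot 32 + 361 = 3680 + 361 = 4041$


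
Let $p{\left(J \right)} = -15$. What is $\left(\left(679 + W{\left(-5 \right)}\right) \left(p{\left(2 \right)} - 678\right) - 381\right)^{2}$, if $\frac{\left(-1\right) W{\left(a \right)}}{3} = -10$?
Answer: $241786591524$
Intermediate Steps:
$W{\left(a \right)} = 30$ ($W{\left(a \right)} = \left(-3\right) \left(-10\right) = 30$)
$\left(\left(679 + W{\left(-5 \right)}\right) \left(p{\left(2 \right)} - 678\right) - 381\right)^{2} = \left(\left(679 + 30\right) \left(-15 - 678\right) - 381\right)^{2} = \left(709 \left(-693\right) - 381\right)^{2} = \left(-491337 - 381\right)^{2} = \left(-491718\right)^{2} = 241786591524$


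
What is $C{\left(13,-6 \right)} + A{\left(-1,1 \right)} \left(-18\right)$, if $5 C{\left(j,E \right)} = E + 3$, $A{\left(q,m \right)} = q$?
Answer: $\frac{87}{5} \approx 17.4$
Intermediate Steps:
$C{\left(j,E \right)} = \frac{3}{5} + \frac{E}{5}$ ($C{\left(j,E \right)} = \frac{E + 3}{5} = \frac{3 + E}{5} = \frac{3}{5} + \frac{E}{5}$)
$C{\left(13,-6 \right)} + A{\left(-1,1 \right)} \left(-18\right) = \left(\frac{3}{5} + \frac{1}{5} \left(-6\right)\right) - -18 = \left(\frac{3}{5} - \frac{6}{5}\right) + 18 = - \frac{3}{5} + 18 = \frac{87}{5}$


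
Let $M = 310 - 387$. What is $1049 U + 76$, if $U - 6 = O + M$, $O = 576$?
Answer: $529821$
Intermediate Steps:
$M = -77$ ($M = 310 - 387 = -77$)
$U = 505$ ($U = 6 + \left(576 - 77\right) = 6 + 499 = 505$)
$1049 U + 76 = 1049 \cdot 505 + 76 = 529745 + 76 = 529821$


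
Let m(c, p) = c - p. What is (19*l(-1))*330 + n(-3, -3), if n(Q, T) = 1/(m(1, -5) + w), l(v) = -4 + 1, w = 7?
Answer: -244529/13 ≈ -18810.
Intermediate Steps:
l(v) = -3
n(Q, T) = 1/13 (n(Q, T) = 1/((1 - 1*(-5)) + 7) = 1/((1 + 5) + 7) = 1/(6 + 7) = 1/13)
(19*l(-1))*330 + n(-3, -3) = (19*(-3))*330 + 1/13 = -57*330 + 1/13 = -18810 + 1/13 = -244529/13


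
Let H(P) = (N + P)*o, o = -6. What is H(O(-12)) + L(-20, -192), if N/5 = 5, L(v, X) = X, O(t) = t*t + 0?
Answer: -1206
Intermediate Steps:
O(t) = t² (O(t) = t² + 0 = t²)
N = 25 (N = 5*5 = 25)
H(P) = -150 - 6*P (H(P) = (25 + P)*(-6) = -150 - 6*P)
H(O(-12)) + L(-20, -192) = (-150 - 6*(-12)²) - 192 = (-150 - 6*144) - 192 = (-150 - 864) - 192 = -1014 - 192 = -1206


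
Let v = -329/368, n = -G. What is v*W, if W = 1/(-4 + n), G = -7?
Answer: -329/1104 ≈ -0.29801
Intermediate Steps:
n = 7 (n = -1*(-7) = 7)
v = -329/368 (v = -329*1/368 = -329/368 ≈ -0.89402)
W = ⅓ (W = 1/(-4 + 7) = 1/3 = ⅓ ≈ 0.33333)
v*W = -329/368*⅓ = -329/1104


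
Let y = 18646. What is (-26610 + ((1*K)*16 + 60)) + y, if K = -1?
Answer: -7920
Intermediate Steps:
(-26610 + ((1*K)*16 + 60)) + y = (-26610 + ((1*(-1))*16 + 60)) + 18646 = (-26610 + (-1*16 + 60)) + 18646 = (-26610 + (-16 + 60)) + 18646 = (-26610 + 44) + 18646 = -26566 + 18646 = -7920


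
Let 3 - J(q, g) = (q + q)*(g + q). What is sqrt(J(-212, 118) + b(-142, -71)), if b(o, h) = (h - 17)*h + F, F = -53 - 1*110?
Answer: 6*I*sqrt(938) ≈ 183.76*I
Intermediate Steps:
F = -163 (F = -53 - 110 = -163)
J(q, g) = 3 - 2*q*(g + q) (J(q, g) = 3 - (q + q)*(g + q) = 3 - 2*q*(g + q))
b(o, h) = -163 + h*(-17 + h) (b(o, h) = (h - 17)*h - 163 = (-17 + h)*h - 163 = h*(-17 + h) - 163 = -163 + h*(-17 + h))
sqrt(J(-212, 118) + b(-142, -71)) = sqrt((3 - 2*(-212)**2 - 2*118*(-212)) + (-163 + (-71)**2 - 17*(-71))) = sqrt((3 - 2*44944 + 50032) + (-163 + 5041 + 1207)) = sqrt((3 - 89888 + 50032) + 6085) = sqrt(-39853 + 6085) = sqrt(-33768) = 6*I*sqrt(938)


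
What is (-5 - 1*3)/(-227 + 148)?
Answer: 8/79 ≈ 0.10127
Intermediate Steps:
(-5 - 1*3)/(-227 + 148) = (-5 - 3)/(-79) = -1/79*(-8) = 8/79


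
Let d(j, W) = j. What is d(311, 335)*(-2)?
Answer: -622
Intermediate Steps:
d(311, 335)*(-2) = 311*(-2) = -622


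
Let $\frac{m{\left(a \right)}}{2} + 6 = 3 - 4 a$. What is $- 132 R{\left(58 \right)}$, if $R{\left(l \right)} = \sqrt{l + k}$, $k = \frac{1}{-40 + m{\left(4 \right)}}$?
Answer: $- \frac{22 \sqrt{352794}}{13} \approx -1005.2$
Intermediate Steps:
$m{\left(a \right)} = -6 - 8 a$ ($m{\left(a \right)} = -12 + 2 \left(3 - 4 a\right) = -12 - \left(-6 + 8 a\right) = -6 - 8 a$)
$k = - \frac{1}{78}$ ($k = \frac{1}{-40 - 38} = \frac{1}{-78} = - \frac{1}{78} \approx -0.012821$)
$R{\left(l \right)} = \sqrt{- \frac{1}{78} + l}$ ($R{\left(l \right)} = \sqrt{l - \frac{1}{78}} = \sqrt{- \frac{1}{78} + l}$)
$- 132 R{\left(58 \right)} = - 132 \frac{\sqrt{-78 + 6084 \cdot 58}}{78} = - 132 \frac{\sqrt{-78 + 352872}}{78} = - 132 \frac{\sqrt{352794}}{78} = - \frac{22 \sqrt{352794}}{13}$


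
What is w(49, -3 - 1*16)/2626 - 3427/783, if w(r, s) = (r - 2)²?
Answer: -7269655/2056158 ≈ -3.5356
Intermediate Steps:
w(r, s) = (-2 + r)²
w(49, -3 - 1*16)/2626 - 3427/783 = (-2 + 49)²/2626 - 3427/783 = 47²*(1/2626) - 3427*1/783 = 2209*(1/2626) - 3427/783 = 2209/2626 - 3427/783 = -7269655/2056158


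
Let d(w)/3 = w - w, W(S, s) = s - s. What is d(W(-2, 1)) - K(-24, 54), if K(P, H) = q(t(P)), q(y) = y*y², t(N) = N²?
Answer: -191102976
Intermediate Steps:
W(S, s) = 0
d(w) = 0 (d(w) = 3*(w - w) = 3*0 = 0)
q(y) = y³
K(P, H) = P⁶ (K(P, H) = (P²)³ = P⁶)
d(W(-2, 1)) - K(-24, 54) = 0 - 1*(-24)⁶ = 0 - 1*191102976 = 0 - 191102976 = -191102976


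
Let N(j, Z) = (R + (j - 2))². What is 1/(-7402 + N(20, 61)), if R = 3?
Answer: -1/6961 ≈ -0.00014366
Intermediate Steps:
N(j, Z) = (1 + j)² (N(j, Z) = (3 + (j - 2))² = (3 + (-2 + j))² = (1 + j)²)
1/(-7402 + N(20, 61)) = 1/(-7402 + (1 + 20)²) = 1/(-7402 + 21²) = 1/(-7402 + 441) = 1/(-6961) = -1/6961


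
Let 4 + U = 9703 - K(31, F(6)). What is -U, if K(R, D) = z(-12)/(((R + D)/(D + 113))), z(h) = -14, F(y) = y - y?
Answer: -302251/31 ≈ -9750.0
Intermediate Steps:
F(y) = 0
K(R, D) = -14*(113 + D)/(D + R) (K(R, D) = -14*(D + 113)/(R + D) = -14*(113 + D)/(D + R))
U = 302251/31 (U = -4 + (9703 - 14*(-113 - 1*0)/(0 + 31)) = -4 + (9703 - 14*(-113 + 0)/31) = -4 + (9703 - 14*(-113)/31) = -4 + (9703 - 1*(-1582/31)) = -4 + (9703 + 1582/31) = -4 + 302375/31 = 302251/31 ≈ 9750.0)
-U = -1*302251/31 = -302251/31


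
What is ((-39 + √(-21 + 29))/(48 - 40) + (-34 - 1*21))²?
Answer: 229449/64 - 479*√2/16 ≈ 3542.8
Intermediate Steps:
((-39 + √(-21 + 29))/(48 - 40) + (-34 - 1*21))² = ((-39 + √8)/8 + (-34 - 21))² = ((-39 + 2*√2)*(⅛) - 55)² = ((-39/8 + √2/4) - 55)² = (-479/8 + √2/4)²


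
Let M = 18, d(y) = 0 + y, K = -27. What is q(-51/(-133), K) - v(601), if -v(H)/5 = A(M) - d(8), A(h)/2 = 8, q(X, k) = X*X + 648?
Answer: 12172633/17689 ≈ 688.15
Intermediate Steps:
d(y) = y
q(X, k) = 648 + X² (q(X, k) = X² + 648 = 648 + X²)
A(h) = 16 (A(h) = 2*8 = 16)
v(H) = -40 (v(H) = -5*(16 - 1*8) = -5*(16 - 8) = -5*8 = -40)
q(-51/(-133), K) - v(601) = (648 + (-51/(-133))²) - 1*(-40) = (648 + (-51*(-1/133))²) + 40 = (648 + (51/133)²) + 40 = (648 + 2601/17689) + 40 = 11465073/17689 + 40 = 12172633/17689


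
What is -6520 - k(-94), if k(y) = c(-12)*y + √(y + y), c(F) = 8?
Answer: -5768 - 2*I*√47 ≈ -5768.0 - 13.711*I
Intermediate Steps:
k(y) = 8*y + √2*√y (k(y) = 8*y + √(y + y) = 8*y + √(2*y) = 8*y + √2*√y)
-6520 - k(-94) = -6520 - (8*(-94) + √2*√(-94)) = -6520 - (-752 + √2*(I*√94)) = -6520 - (-752 + 2*I*√47) = -6520 + (752 - 2*I*√47) = -5768 - 2*I*√47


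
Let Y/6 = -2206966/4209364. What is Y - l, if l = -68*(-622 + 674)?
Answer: 3717767327/1052341 ≈ 3532.9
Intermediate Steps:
Y = -3310449/1052341 (Y = 6*(-2206966/4209364) = 6*(-2206966*1/4209364) = 6*(-1103483/2104682) = -3310449/1052341 ≈ -3.1458)
l = -3536 (l = -68*52 = -3536)
Y - l = -3310449/1052341 - 1*(-3536) = -3310449/1052341 + 3536 = 3717767327/1052341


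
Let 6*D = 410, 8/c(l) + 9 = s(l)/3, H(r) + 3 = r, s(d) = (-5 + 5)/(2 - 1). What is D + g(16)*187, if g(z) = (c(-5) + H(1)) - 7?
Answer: -16028/9 ≈ -1780.9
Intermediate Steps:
s(d) = 0 (s(d) = 0/1 = 0*1 = 0)
H(r) = -3 + r
c(l) = -8/9 (c(l) = 8/(-9 + 0/3) = 8/(-9 + 0*(⅓)) = 8/(-9 + 0) = 8/(-9) = 8*(-⅑) = -8/9)
D = 205/3 (D = (⅙)*410 = 205/3 ≈ 68.333)
g(z) = -89/9 (g(z) = (-8/9 + (-3 + 1)) - 7 = (-8/9 - 2) - 7 = -26/9 - 7 = -89/9)
D + g(16)*187 = 205/3 - 89/9*187 = 205/3 - 16643/9 = -16028/9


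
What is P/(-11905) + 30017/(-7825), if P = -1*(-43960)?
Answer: -140267877/18631325 ≈ -7.5286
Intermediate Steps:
P = 43960
P/(-11905) + 30017/(-7825) = 43960/(-11905) + 30017/(-7825) = 43960*(-1/11905) + 30017*(-1/7825) = -8792/2381 - 30017/7825 = -140267877/18631325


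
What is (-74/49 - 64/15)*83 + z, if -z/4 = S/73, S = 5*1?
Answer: -25741214/53655 ≈ -479.75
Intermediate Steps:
S = 5
z = -20/73 ≈ -0.27397
(-74/49 - 64/15)*83 + z = (-74/49 - 64/15)*83 - 20/73 = -4246/735*83 - 20/73 = -352418/735 - 20/73 = -25741214/53655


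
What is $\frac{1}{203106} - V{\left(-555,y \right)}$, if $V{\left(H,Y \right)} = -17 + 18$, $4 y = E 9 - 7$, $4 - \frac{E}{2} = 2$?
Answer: $- \frac{203105}{203106} \approx -1.0$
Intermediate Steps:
$E = 4$ ($E = 8 - 4 = 4$)
$y = \frac{29}{4}$ ($y = \frac{4 \cdot 9 - 7}{4} = \frac{36 - 7}{4} = \frac{1}{4} \cdot 29 = \frac{29}{4} \approx 7.25$)
$V{\left(H,Y \right)} = 1$
$\frac{1}{203106} - V{\left(-555,y \right)} = \frac{1}{203106} - 1 = - \frac{203105}{203106}$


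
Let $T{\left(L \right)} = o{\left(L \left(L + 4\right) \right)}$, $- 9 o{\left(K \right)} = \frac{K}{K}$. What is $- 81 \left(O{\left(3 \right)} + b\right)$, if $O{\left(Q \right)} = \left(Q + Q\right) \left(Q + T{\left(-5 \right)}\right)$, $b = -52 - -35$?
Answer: $-27$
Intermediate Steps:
$o{\left(K \right)} = - \frac{1}{9}$ ($o{\left(K \right)} = - \frac{K \frac{1}{K}}{9} = \left(- \frac{1}{9}\right) 1 = - \frac{1}{9}$)
$T{\left(L \right)} = - \frac{1}{9}$
$b = -17$ ($b = -52 + 35 = -17$)
$O{\left(Q \right)} = 2 Q \left(- \frac{1}{9} + Q\right)$ ($O{\left(Q \right)} = \left(Q + Q\right) \left(Q - \frac{1}{9}\right) = 2 Q \left(- \frac{1}{9} + Q\right)$)
$- 81 \left(O{\left(3 \right)} + b\right) = - 81 \left(\frac{2}{9} \cdot 3 \left(-1 + 9 \cdot 3\right) - 17\right) = - 81 \left(\frac{2}{9} \cdot 3 \left(-1 + 27\right) - 17\right) = - 81 \left(\frac{2}{9} \cdot 3 \cdot 26 - 17\right) = - 81 \left(\frac{52}{3} - 17\right) = \left(-81\right) \frac{1}{3} = -27$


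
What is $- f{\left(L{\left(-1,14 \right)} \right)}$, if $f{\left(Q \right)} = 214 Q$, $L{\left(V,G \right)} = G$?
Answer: $-2996$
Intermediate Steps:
$- f{\left(L{\left(-1,14 \right)} \right)} = - 214 \cdot 14 = \left(-1\right) 2996 = -2996$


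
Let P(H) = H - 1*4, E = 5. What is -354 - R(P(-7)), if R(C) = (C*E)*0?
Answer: -354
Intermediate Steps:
P(H) = -4 + H (P(H) = H - 4 = -4 + H)
R(C) = 0 (R(C) = (C*5)*0 = (5*C)*0 = 0)
-354 - R(P(-7)) = -354 - 1*0 = -354 + 0 = -354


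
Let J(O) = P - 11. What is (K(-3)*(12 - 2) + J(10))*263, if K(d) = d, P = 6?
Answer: -9205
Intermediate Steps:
J(O) = -5 (J(O) = 6 - 11 = -5)
(K(-3)*(12 - 2) + J(10))*263 = (-3*(12 - 2) - 5)*263 = (-3*10 - 5)*263 = (-30 - 5)*263 = -35*263 = -9205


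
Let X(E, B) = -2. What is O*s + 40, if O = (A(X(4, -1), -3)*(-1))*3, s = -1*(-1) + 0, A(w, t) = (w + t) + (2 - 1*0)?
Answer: 49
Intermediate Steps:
A(w, t) = 2 + t + w (A(w, t) = (t + w) + (2 + 0) = (t + w) + 2 = 2 + t + w)
s = 1 (s = 1 + 0 = 1)
O = 9 (O = ((2 - 3 - 2)*(-1))*3 = -3*(-1)*3 = 3*3 = 9)
O*s + 40 = 9*1 + 40 = 9 + 40 = 49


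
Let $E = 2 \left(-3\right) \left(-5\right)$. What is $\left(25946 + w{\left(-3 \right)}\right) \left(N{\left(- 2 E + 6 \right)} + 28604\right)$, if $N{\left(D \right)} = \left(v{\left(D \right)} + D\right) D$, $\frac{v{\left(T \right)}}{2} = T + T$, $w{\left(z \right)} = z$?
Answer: $1120322512$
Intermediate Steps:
$v{\left(T \right)} = 4 T$ ($v{\left(T \right)} = 2 \left(T + T\right) = 2 \cdot 2 T = 4 T$)
$E = 30$ ($E = \left(-6\right) \left(-5\right) = 30$)
$N{\left(D \right)} = 5 D^{2}$ ($N{\left(D \right)} = \left(4 D + D\right) D = 5 D D = 5 D^{2}$)
$\left(25946 + w{\left(-3 \right)}\right) \left(N{\left(- 2 E + 6 \right)} + 28604\right) = \left(25946 - 3\right) \left(5 \left(\left(-2\right) 30 + 6\right)^{2} + 28604\right) = 25943 \left(5 \left(-60 + 6\right)^{2} + 28604\right) = 25943 \left(5 \left(-54\right)^{2} + 28604\right) = 25943 \left(5 \cdot 2916 + 28604\right) = 25943 \left(14580 + 28604\right) = 25943 \cdot 43184 = 1120322512$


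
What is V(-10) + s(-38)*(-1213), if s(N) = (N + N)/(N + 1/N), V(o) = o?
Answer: -3517594/1445 ≈ -2434.3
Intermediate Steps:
s(N) = 2*N/(N + 1/N) (s(N) = (2*N)/(N + 1/N) = 2*N/(N + 1/N))
V(-10) + s(-38)*(-1213) = -10 + (2*(-38)²/(1 + (-38)²))*(-1213) = -10 + (2*1444/(1 + 1444))*(-1213) = -10 + (2*1444/1445)*(-1213) = -10 + (2*1444*(1/1445))*(-1213) = -10 + (2888/1445)*(-1213) = -10 - 3503144/1445 = -3517594/1445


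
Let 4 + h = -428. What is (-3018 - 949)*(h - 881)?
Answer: 5208671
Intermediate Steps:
h = -432 (h = -4 - 428 = -432)
(-3018 - 949)*(h - 881) = (-3018 - 949)*(-432 - 881) = -3967*(-1313) = 5208671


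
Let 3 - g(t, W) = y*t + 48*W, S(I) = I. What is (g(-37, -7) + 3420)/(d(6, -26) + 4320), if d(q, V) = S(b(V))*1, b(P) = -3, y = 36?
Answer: 1697/1439 ≈ 1.1793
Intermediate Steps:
g(t, W) = 3 - 48*W - 36*t (g(t, W) = 3 - (36*t + 48*W) = 3 + (-48*W - 36*t) = 3 - 48*W - 36*t)
d(q, V) = -3 (d(q, V) = -3*1 = -3)
(g(-37, -7) + 3420)/(d(6, -26) + 4320) = ((3 - 48*(-7) - 36*(-37)) + 3420)/(-3 + 4320) = ((3 + 336 + 1332) + 3420)/4317 = (1671 + 3420)*(1/4317) = 5091*(1/4317) = 1697/1439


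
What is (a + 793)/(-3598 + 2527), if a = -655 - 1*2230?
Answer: 2092/1071 ≈ 1.9533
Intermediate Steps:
a = -2885 (a = -655 - 2230 = -2885)
(a + 793)/(-3598 + 2527) = (-2885 + 793)/(-3598 + 2527) = -2092/(-1071) = -2092*(-1/1071) = 2092/1071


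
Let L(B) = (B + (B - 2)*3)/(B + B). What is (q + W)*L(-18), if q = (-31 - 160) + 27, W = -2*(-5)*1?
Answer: -1001/3 ≈ -333.67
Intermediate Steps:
W = 10 (W = 10*1 = 10)
q = -164 (q = -191 + 27 = -164)
L(B) = (-6 + 4*B)/(2*B) (L(B) = (B + (-2 + B)*3)/((2*B)) = (B + (-6 + 3*B))*(1/(2*B)) = (-6 + 4*B)*(1/(2*B)) = (-6 + 4*B)/(2*B))
(q + W)*L(-18) = (-164 + 10)*(2 - 3/(-18)) = -154*(2 - 3*(-1/18)) = -154*(2 + ⅙) = -154*13/6 = -1001/3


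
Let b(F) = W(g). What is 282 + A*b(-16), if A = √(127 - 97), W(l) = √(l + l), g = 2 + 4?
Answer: 282 + 6*√10 ≈ 300.97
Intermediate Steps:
g = 6
W(l) = √2*√l (W(l) = √(2*l) = √2*√l)
b(F) = 2*√3 (b(F) = √2*√6 = 2*√3)
A = √30 ≈ 5.4772
282 + A*b(-16) = 282 + √30*(2*√3) = 282 + 6*√10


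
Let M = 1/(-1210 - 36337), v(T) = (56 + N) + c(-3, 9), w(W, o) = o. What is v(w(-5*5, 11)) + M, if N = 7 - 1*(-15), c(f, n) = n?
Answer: 3266588/37547 ≈ 87.000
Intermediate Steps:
N = 22 (N = 7 + 15 = 22)
v(T) = 87 (v(T) = (56 + 22) + 9 = 78 + 9 = 87)
M = -1/37547 (M = 1/(-37547) = -1/37547 ≈ -2.6633e-5)
v(w(-5*5, 11)) + M = 87 - 1/37547 = 3266588/37547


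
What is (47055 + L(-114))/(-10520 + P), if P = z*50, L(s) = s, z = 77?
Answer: -46941/6670 ≈ -7.0376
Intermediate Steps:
P = 3850 (P = 77*50 = 3850)
(47055 + L(-114))/(-10520 + P) = (47055 - 114)/(-10520 + 3850) = 46941/(-6670) = 46941*(-1/6670) = -46941/6670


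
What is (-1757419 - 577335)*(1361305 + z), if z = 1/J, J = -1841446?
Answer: -2926345230239772933/920723 ≈ -3.1783e+12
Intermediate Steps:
z = -1/1841446 (z = 1/(-1841446) = -1/1841446 ≈ -5.4305e-7)
(-1757419 - 577335)*(1361305 + z) = (-1757419 - 577335)*(1361305 - 1/1841446) = -2334754*2506769647029/1841446 = -2926345230239772933/920723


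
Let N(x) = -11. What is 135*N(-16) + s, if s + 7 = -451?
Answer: -1943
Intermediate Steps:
s = -458 (s = -7 - 451 = -458)
135*N(-16) + s = 135*(-11) - 458 = -1485 - 458 = -1943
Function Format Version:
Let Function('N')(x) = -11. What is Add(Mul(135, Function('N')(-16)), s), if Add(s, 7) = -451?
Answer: -1943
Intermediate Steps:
s = -458 (s = Add(-7, -451) = -458)
Add(Mul(135, Function('N')(-16)), s) = Add(Mul(135, -11), -458) = Add(-1485, -458) = -1943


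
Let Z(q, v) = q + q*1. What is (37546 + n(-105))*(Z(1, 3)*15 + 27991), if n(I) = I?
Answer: 1049134261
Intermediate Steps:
Z(q, v) = 2*q (Z(q, v) = q + q = 2*q)
(37546 + n(-105))*(Z(1, 3)*15 + 27991) = (37546 - 105)*((2*1)*15 + 27991) = 37441*(2*15 + 27991) = 37441*(30 + 27991) = 37441*28021 = 1049134261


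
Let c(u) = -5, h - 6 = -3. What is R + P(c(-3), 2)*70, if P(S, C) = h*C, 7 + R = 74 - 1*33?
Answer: 454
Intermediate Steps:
h = 3 (h = 6 - 3 = 3)
R = 34 (R = -7 + (74 - 1*33) = -7 + (74 - 33) = -7 + 41 = 34)
P(S, C) = 3*C
R + P(c(-3), 2)*70 = 34 + (3*2)*70 = 34 + 6*70 = 34 + 420 = 454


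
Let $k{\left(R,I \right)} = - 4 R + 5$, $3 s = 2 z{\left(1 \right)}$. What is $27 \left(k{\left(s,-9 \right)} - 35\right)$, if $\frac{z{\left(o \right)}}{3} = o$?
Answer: $-1026$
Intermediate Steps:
$z{\left(o \right)} = 3 o$
$s = 2$ ($s = \frac{2 \cdot 3 \cdot 1}{3} = \frac{2 \cdot 3}{3} = \frac{1}{3} \cdot 6 = 2$)
$k{\left(R,I \right)} = 5 - 4 R$
$27 \left(k{\left(s,-9 \right)} - 35\right) = 27 \left(\left(5 - 8\right) - 35\right) = 27 \left(-3 - 35\right) = 27 \left(-38\right) = -1026$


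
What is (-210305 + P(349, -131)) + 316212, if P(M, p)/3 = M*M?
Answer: 471310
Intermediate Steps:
P(M, p) = 3*M² (P(M, p) = 3*(M*M) = 3*M²)
(-210305 + P(349, -131)) + 316212 = (-210305 + 3*349²) + 316212 = (-210305 + 3*121801) + 316212 = (-210305 + 365403) + 316212 = 155098 + 316212 = 471310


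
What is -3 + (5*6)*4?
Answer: 117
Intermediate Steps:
-3 + (5*6)*4 = -3 + 30*4 = -3 + 120 = 117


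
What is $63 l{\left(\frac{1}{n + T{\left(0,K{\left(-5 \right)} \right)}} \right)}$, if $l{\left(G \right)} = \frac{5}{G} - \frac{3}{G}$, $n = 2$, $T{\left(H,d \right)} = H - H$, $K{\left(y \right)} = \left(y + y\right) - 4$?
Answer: $252$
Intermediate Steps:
$K{\left(y \right)} = -4 + 2 y$ ($K{\left(y \right)} = 2 y - 4 = -4 + 2 y$)
$T{\left(H,d \right)} = 0$
$l{\left(G \right)} = \frac{2}{G}$
$63 l{\left(\frac{1}{n + T{\left(0,K{\left(-5 \right)} \right)}} \right)} = 63 \frac{2}{\frac{1}{2 + 0}} = 63 \frac{2}{\frac{1}{2}} = 63 \cdot 2 \frac{1}{\frac{1}{2}} = 63 \cdot 2 \cdot 2 = 63 \cdot 4 = 252$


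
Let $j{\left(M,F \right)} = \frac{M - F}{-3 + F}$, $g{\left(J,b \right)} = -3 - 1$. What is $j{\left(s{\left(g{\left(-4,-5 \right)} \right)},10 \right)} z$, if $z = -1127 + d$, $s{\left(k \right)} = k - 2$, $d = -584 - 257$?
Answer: $\frac{31488}{7} \approx 4498.3$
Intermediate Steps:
$d = -841$
$g{\left(J,b \right)} = -4$
$s{\left(k \right)} = -2 + k$
$z = -1968$ ($z = -1127 - 841 = -1968$)
$j{\left(s{\left(g{\left(-4,-5 \right)} \right)},10 \right)} z = \frac{\left(-2 - 4\right) - 10}{-3 + 10} \left(-1968\right) = \frac{-6 - 10}{7} \left(-1968\right) = \frac{1}{7} \left(-16\right) \left(-1968\right) = \left(- \frac{16}{7}\right) \left(-1968\right) = \frac{31488}{7}$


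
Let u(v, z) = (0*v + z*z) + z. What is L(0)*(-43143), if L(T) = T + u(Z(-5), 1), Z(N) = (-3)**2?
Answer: -86286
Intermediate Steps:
Z(N) = 9
u(v, z) = z + z**2 (u(v, z) = (0 + z**2) + z = z**2 + z = z + z**2)
L(T) = 2 + T (L(T) = T + 1*(1 + 1) = T + 1*2 = T + 2 = 2 + T)
L(0)*(-43143) = (2 + 0)*(-43143) = 2*(-43143) = -86286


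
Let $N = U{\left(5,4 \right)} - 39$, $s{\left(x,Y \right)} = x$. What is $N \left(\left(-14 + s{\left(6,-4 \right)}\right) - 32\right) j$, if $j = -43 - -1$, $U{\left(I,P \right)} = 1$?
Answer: $-63840$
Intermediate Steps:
$j = -42$ ($j = -43 + 1 = -42$)
$N = -38$ ($N = 1 - 39 = -38$)
$N \left(\left(-14 + s{\left(6,-4 \right)}\right) - 32\right) j = - 38 \left(\left(-14 + 6\right) - 32\right) \left(-42\right) = - 38 \left(-8 - 32\right) \left(-42\right) = \left(-38\right) \left(-40\right) \left(-42\right) = 1520 \left(-42\right) = -63840$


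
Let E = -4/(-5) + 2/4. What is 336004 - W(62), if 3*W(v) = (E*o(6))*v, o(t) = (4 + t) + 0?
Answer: 1007206/3 ≈ 3.3574e+5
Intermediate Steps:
o(t) = 4 + t
E = 13/10 (E = -4*(-1/5) + 2*(1/4) = 4/5 + 1/2 = 13/10 ≈ 1.3000)
W(v) = 13*v/3 (W(v) = ((13*(4 + 6)/10)*v)/3 = (((13/10)*10)*v)/3 = (13*v)/3 = 13*v/3)
336004 - W(62) = 336004 - 13*62/3 = 336004 - 1*806/3 = 336004 - 806/3 = 1007206/3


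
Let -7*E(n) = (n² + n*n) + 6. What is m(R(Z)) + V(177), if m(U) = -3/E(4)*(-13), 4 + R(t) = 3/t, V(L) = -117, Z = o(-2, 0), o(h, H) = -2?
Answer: -4719/38 ≈ -124.18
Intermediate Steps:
Z = -2
E(n) = -6/7 - 2*n²/7 (E(n) = -((n² + n*n) + 6)/7 = -((n² + n²) + 6)/7 = -(2*n² + 6)/7 = -(6 + 2*n²)/7 = -6/7 - 2*n²/7)
R(t) = -4 + 3/t
m(U) = -273/38 (m(U) = -3/(-6/7 - 2/7*4²)*(-13) = -3/(-6/7 - 2/7*16)*(-13) = -3/(-6/7 - 32/7)*(-13) = -3/(-38/7)*(-13) = -3*(-7/38)*(-13) = (21/38)*(-13) = -273/38)
m(R(Z)) + V(177) = -273/38 - 117 = -4719/38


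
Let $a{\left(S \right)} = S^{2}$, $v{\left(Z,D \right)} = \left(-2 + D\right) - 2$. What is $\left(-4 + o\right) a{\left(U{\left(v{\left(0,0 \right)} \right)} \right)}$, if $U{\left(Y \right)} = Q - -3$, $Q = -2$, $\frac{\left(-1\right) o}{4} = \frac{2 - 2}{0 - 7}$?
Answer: $-4$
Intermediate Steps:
$v{\left(Z,D \right)} = -4 + D$
$o = 0$ ($o = - 4 \frac{2 - 2}{0 - 7} = - 4 \frac{0}{-7} = - 4 \cdot 0 \left(- \frac{1}{7}\right) = \left(-4\right) 0 = 0$)
$U{\left(Y \right)} = 1$ ($U{\left(Y \right)} = -2 - -3 = -2 + 3 = 1$)
$\left(-4 + o\right) a{\left(U{\left(v{\left(0,0 \right)} \right)} \right)} = \left(-4 + 0\right) 1^{2} = \left(-4\right) 1 = -4$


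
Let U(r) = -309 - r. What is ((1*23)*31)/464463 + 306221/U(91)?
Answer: -142228039123/185785200 ≈ -765.55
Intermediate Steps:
((1*23)*31)/464463 + 306221/U(91) = ((1*23)*31)/464463 + 306221/(-309 - 1*91) = (23*31)*(1/464463) + 306221/(-309 - 91) = 713*(1/464463) + 306221/(-400) = 713/464463 + 306221*(-1/400) = 713/464463 - 306221/400 = -142228039123/185785200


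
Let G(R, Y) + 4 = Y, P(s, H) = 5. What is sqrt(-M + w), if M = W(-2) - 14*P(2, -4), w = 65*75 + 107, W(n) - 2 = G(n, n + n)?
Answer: 3*sqrt(562) ≈ 71.120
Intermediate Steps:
G(R, Y) = -4 + Y
W(n) = -2 + 2*n (W(n) = 2 + (-4 + (n + n)) = 2 + (-4 + 2*n) = -2 + 2*n)
w = 4982 (w = 4875 + 107 = 4982)
M = -76 (M = (-2 + 2*(-2)) - 14*5 = (-2 - 4) - 70 = -6 - 70 = -76)
sqrt(-M + w) = sqrt(-1*(-76) + 4982) = sqrt(76 + 4982) = sqrt(5058) = 3*sqrt(562)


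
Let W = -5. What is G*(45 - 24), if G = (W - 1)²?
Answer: 756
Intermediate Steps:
G = 36 (G = (-5 - 1)² = (-6)² = 36)
G*(45 - 24) = 36*(45 - 24) = 36*21 = 756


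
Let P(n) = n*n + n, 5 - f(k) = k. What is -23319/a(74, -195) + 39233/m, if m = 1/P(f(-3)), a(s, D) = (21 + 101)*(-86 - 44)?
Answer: 44800970679/15860 ≈ 2.8248e+6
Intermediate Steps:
a(s, D) = -15860 (a(s, D) = 122*(-130) = -15860)
f(k) = 5 - k
P(n) = n + n² (P(n) = n² + n = n + n²)
m = 1/72 (m = 1/((5 - 1*(-3))*(1 + (5 - 1*(-3)))) = 1/((5 + 3)*(1 + (5 + 3))) = 1/(8*(1 + 8)) = 1/(8*9) = 1/72 ≈ 0.013889)
-23319/a(74, -195) + 39233/m = -23319/(-15860) + 39233/(1/72) = -23319*(-1/15860) + 39233*72 = 23319/15860 + 2824776 = 44800970679/15860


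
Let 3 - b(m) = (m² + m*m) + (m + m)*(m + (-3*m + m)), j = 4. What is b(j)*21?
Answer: 63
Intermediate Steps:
b(m) = 3 (b(m) = 3 - ((m² + m*m) + (m + m)*(m + (-3*m + m))) = 3 - ((m² + m²) + (2*m)*(m - 2*m)) = 3 - (2*m² + (2*m)*(-m)) = 3 - (2*m² - 2*m²) = 3 - 1*0 = 3 + 0 = 3)
b(j)*21 = 3*21 = 63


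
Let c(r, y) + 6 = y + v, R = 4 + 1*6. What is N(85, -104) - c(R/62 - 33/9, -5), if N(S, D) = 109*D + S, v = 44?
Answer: -11284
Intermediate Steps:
R = 10 (R = 4 + 6 = 10)
N(S, D) = S + 109*D
c(r, y) = 38 + y (c(r, y) = -6 + (y + 44) = -6 + (44 + y) = 38 + y)
N(85, -104) - c(R/62 - 33/9, -5) = (85 + 109*(-104)) - (38 - 5) = (85 - 11336) - 1*33 = -11251 - 33 = -11284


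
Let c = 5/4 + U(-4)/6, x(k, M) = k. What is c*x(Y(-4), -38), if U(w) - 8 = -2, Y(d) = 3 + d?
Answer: -9/4 ≈ -2.2500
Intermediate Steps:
U(w) = 6 (U(w) = 8 - 2 = 6)
c = 9/4 (c = 5/4 + 6/6 = 5*(¼) + 6*(⅙) = 5/4 + 1 = 9/4 ≈ 2.2500)
c*x(Y(-4), -38) = 9*(3 - 4)/4 = (9/4)*(-1) = -9/4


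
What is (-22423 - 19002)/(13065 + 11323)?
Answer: -41425/24388 ≈ -1.6986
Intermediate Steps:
(-22423 - 19002)/(13065 + 11323) = -41425/24388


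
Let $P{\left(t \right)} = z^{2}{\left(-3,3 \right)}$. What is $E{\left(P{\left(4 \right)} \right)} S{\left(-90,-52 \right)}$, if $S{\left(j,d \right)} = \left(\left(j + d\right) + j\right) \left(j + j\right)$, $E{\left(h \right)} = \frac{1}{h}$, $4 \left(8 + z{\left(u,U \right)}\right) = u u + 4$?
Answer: $\frac{668160}{361} \approx 1850.9$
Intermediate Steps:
$z{\left(u,U \right)} = -7 + \frac{u^{2}}{4}$ ($z{\left(u,U \right)} = -8 + \frac{u u + 4}{4} = -8 + \frac{u^{2} + 4}{4} = -8 + \frac{4 + u^{2}}{4} = -8 + \left(1 + \frac{u^{2}}{4}\right) = -7 + \frac{u^{2}}{4}$)
$P{\left(t \right)} = \frac{361}{16}$ ($P{\left(t \right)} = \left(-7 + \frac{\left(-3\right)^{2}}{4}\right)^{2} = \left(-7 + \frac{1}{4} \cdot 9\right)^{2} = \left(-7 + \frac{9}{4}\right)^{2} = \left(- \frac{19}{4}\right)^{2} = \frac{361}{16}$)
$S{\left(j,d \right)} = 2 j \left(d + 2 j\right)$ ($S{\left(j,d \right)} = \left(\left(d + j\right) + j\right) 2 j = \left(d + 2 j\right) 2 j = 2 j \left(d + 2 j\right)$)
$E{\left(P{\left(4 \right)} \right)} S{\left(-90,-52 \right)} = \frac{2 \left(-90\right) \left(-52 + 2 \left(-90\right)\right)}{\frac{361}{16}} = \frac{16 \cdot 2 \left(-90\right) \left(-52 - 180\right)}{361} = \frac{16 \cdot 2 \left(-90\right) \left(-232\right)}{361} = \frac{16}{361} \cdot 41760 = \frac{668160}{361}$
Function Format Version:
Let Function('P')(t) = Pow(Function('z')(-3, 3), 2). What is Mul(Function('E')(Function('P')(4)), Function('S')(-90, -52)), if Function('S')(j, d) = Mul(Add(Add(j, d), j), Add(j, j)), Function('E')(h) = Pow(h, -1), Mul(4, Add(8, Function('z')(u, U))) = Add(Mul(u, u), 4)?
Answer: Rational(668160, 361) ≈ 1850.9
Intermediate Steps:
Function('z')(u, U) = Add(-7, Mul(Rational(1, 4), Pow(u, 2))) (Function('z')(u, U) = Add(-8, Mul(Rational(1, 4), Add(Mul(u, u), 4))) = Add(-8, Mul(Rational(1, 4), Add(Pow(u, 2), 4))) = Add(-8, Mul(Rational(1, 4), Add(4, Pow(u, 2)))) = Add(-8, Add(1, Mul(Rational(1, 4), Pow(u, 2)))) = Add(-7, Mul(Rational(1, 4), Pow(u, 2))))
Function('P')(t) = Rational(361, 16) (Function('P')(t) = Pow(Add(-7, Mul(Rational(1, 4), Pow(-3, 2))), 2) = Pow(Add(-7, Mul(Rational(1, 4), 9)), 2) = Pow(Add(-7, Rational(9, 4)), 2) = Pow(Rational(-19, 4), 2) = Rational(361, 16))
Function('S')(j, d) = Mul(2, j, Add(d, Mul(2, j))) (Function('S')(j, d) = Mul(Add(Add(d, j), j), Mul(2, j)) = Mul(Add(d, Mul(2, j)), Mul(2, j)) = Mul(2, j, Add(d, Mul(2, j))))
Mul(Function('E')(Function('P')(4)), Function('S')(-90, -52)) = Mul(Pow(Rational(361, 16), -1), Mul(2, -90, Add(-52, Mul(2, -90)))) = Mul(Rational(16, 361), Mul(2, -90, Add(-52, -180))) = Mul(Rational(16, 361), Mul(2, -90, -232)) = Mul(Rational(16, 361), 41760) = Rational(668160, 361)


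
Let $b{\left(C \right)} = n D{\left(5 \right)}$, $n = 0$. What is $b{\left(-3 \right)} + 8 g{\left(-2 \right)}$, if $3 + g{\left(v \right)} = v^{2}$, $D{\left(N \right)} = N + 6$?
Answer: $8$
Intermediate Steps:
$D{\left(N \right)} = 6 + N$
$b{\left(C \right)} = 0$ ($b{\left(C \right)} = 0 \left(6 + 5\right) = 0 \cdot 11 = 0$)
$g{\left(v \right)} = -3 + v^{2}$
$b{\left(-3 \right)} + 8 g{\left(-2 \right)} = 0 + 8 \left(-3 + \left(-2\right)^{2}\right) = 0 + 8 \left(-3 + 4\right) = 0 + 8 \cdot 1 = 0 + 8 = 8$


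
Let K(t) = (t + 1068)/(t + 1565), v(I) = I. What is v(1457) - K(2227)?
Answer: 5521649/3792 ≈ 1456.1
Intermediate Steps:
K(t) = (1068 + t)/(1565 + t)
v(1457) - K(2227) = 1457 - (1068 + 2227)/(1565 + 2227) = 1457 - 3295/3792 = 5521649/3792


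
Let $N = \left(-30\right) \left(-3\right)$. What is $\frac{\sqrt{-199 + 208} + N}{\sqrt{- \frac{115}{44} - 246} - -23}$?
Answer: $\frac{31372}{11405} - \frac{62 i \sqrt{120329}}{11405} \approx 2.7507 - 1.8857 i$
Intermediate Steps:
$N = 90$
$\frac{\sqrt{-199 + 208} + N}{\sqrt{- \frac{115}{44} - 246} - -23} = \frac{\sqrt{-199 + 208} + 90}{\sqrt{- \frac{115}{44} - 246} - -23} = \frac{\sqrt{9} + 90}{\sqrt{\left(-115\right) \frac{1}{44} - 246} + \left(-81 + 104\right)} = \frac{3 + 90}{\sqrt{- \frac{115}{44} - 246} + 23} = \frac{93}{\sqrt{- \frac{10939}{44}} + 23} = \frac{93}{\frac{i \sqrt{120329}}{22} + 23} = \frac{93}{23 + \frac{i \sqrt{120329}}{22}}$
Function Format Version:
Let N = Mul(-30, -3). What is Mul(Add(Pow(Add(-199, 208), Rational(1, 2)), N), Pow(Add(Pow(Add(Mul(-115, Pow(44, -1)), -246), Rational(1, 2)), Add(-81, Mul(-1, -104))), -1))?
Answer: Add(Rational(31372, 11405), Mul(Rational(-62, 11405), I, Pow(120329, Rational(1, 2)))) ≈ Add(2.7507, Mul(-1.8857, I))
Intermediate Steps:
N = 90
Mul(Add(Pow(Add(-199, 208), Rational(1, 2)), N), Pow(Add(Pow(Add(Mul(-115, Pow(44, -1)), -246), Rational(1, 2)), Add(-81, Mul(-1, -104))), -1)) = Mul(Add(Pow(Add(-199, 208), Rational(1, 2)), 90), Pow(Add(Pow(Add(Mul(-115, Pow(44, -1)), -246), Rational(1, 2)), Add(-81, Mul(-1, -104))), -1)) = Mul(Add(Pow(9, Rational(1, 2)), 90), Pow(Add(Pow(Add(Mul(-115, Rational(1, 44)), -246), Rational(1, 2)), Add(-81, 104)), -1)) = Mul(Add(3, 90), Pow(Add(Pow(Add(Rational(-115, 44), -246), Rational(1, 2)), 23), -1)) = Mul(93, Pow(Add(Pow(Rational(-10939, 44), Rational(1, 2)), 23), -1)) = Mul(93, Pow(Add(Mul(Rational(1, 22), I, Pow(120329, Rational(1, 2))), 23), -1)) = Mul(93, Pow(Add(23, Mul(Rational(1, 22), I, Pow(120329, Rational(1, 2)))), -1))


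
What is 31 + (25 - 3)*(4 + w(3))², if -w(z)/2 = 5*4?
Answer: 28543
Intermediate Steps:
w(z) = -40 (w(z) = -10*4 = -2*20 = -40)
31 + (25 - 3)*(4 + w(3))² = 31 + (25 - 3)*(4 - 40)² = 31 + 22*(-36)² = 31 + 22*1296 = 31 + 28512 = 28543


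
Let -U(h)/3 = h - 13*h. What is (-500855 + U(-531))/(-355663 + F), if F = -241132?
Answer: 519971/596795 ≈ 0.87127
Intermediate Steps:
U(h) = 36*h (U(h) = -3*(h - 13*h) = -(-36)*h = 36*h)
(-500855 + U(-531))/(-355663 + F) = (-500855 + 36*(-531))/(-355663 - 241132) = (-500855 - 19116)/(-596795) = -519971*(-1/596795) = 519971/596795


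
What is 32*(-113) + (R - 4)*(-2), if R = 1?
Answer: -3610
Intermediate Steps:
32*(-113) + (R - 4)*(-2) = 32*(-113) + (1 - 4)*(-2) = -3616 - 3*(-2) = -3616 + 6 = -3610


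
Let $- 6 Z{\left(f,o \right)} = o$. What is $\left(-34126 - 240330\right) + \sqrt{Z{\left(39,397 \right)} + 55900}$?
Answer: $-274456 + \frac{\sqrt{2010018}}{6} \approx -2.7422 \cdot 10^{5}$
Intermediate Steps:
$Z{\left(f,o \right)} = - \frac{o}{6}$
$\left(-34126 - 240330\right) + \sqrt{Z{\left(39,397 \right)} + 55900} = \left(-34126 - 240330\right) + \sqrt{\left(- \frac{1}{6}\right) 397 + 55900} = -274456 + \sqrt{- \frac{397}{6} + 55900} = -274456 + \sqrt{\frac{335003}{6}} = -274456 + \frac{\sqrt{2010018}}{6}$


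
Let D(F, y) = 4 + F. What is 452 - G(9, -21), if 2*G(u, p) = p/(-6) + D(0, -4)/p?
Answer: 37829/84 ≈ 450.35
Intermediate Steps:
G(u, p) = 2/p - p/12 (G(u, p) = (p/(-6) + (4 + 0)/p)/2 = (p*(-⅙) + 4/p)/2 = (-p/6 + 4/p)/2 = (4/p - p/6)/2 = 2/p - p/12)
452 - G(9, -21) = 452 - (2/(-21) - 1/12*(-21)) = 452 - (2*(-1/21) + 7/4) = 452 - (-2/21 + 7/4) = 452 - 1*139/84 = 452 - 139/84 = 37829/84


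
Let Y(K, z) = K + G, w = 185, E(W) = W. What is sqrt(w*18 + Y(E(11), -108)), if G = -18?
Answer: sqrt(3323) ≈ 57.645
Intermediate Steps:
Y(K, z) = -18 + K (Y(K, z) = K - 18 = -18 + K)
sqrt(w*18 + Y(E(11), -108)) = sqrt(185*18 + (-18 + 11)) = sqrt(3330 - 7) = sqrt(3323)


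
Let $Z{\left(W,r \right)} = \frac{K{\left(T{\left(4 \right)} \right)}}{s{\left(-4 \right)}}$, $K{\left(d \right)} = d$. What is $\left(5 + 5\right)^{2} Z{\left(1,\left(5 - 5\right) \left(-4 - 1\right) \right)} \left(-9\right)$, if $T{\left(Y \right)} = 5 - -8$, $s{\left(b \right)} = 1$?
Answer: $-11700$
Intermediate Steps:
$T{\left(Y \right)} = 13$ ($T{\left(Y \right)} = 5 + 8 = 13$)
$Z{\left(W,r \right)} = 13$ ($Z{\left(W,r \right)} = \frac{13}{1} = 13 \cdot 1 = 13$)
$\left(5 + 5\right)^{2} Z{\left(1,\left(5 - 5\right) \left(-4 - 1\right) \right)} \left(-9\right) = \left(5 + 5\right)^{2} \cdot 13 \left(-9\right) = 10^{2} \cdot 13 \left(-9\right) = 100 \cdot 13 \left(-9\right) = 1300 \left(-9\right) = -11700$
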